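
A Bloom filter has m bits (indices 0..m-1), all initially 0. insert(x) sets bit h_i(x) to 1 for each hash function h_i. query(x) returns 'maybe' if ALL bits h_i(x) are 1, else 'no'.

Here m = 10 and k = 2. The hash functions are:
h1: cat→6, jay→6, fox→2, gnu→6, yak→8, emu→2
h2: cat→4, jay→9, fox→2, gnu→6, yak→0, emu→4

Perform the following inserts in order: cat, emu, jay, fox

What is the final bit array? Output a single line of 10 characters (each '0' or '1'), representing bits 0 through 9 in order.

Start: bits=0000000000
After insert 'cat': sets bits 4 6 -> bits=0000101000
After insert 'emu': sets bits 2 4 -> bits=0010101000
After insert 'jay': sets bits 6 9 -> bits=0010101001
After insert 'fox': sets bits 2 -> bits=0010101001

Answer: 0010101001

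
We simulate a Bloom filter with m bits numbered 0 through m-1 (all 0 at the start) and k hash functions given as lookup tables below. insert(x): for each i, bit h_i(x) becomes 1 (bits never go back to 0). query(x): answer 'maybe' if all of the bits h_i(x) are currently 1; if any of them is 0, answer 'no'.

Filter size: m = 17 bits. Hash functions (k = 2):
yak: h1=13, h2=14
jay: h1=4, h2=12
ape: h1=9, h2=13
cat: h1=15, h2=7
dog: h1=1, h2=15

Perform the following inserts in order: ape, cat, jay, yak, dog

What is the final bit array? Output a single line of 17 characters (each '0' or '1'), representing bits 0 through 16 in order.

Answer: 01001001010011110

Derivation:
Start: bits=00000000000000000
After insert 'ape': sets bits 9 13 -> bits=00000000010001000
After insert 'cat': sets bits 7 15 -> bits=00000001010001010
After insert 'jay': sets bits 4 12 -> bits=00001001010011010
After insert 'yak': sets bits 13 14 -> bits=00001001010011110
After insert 'dog': sets bits 1 15 -> bits=01001001010011110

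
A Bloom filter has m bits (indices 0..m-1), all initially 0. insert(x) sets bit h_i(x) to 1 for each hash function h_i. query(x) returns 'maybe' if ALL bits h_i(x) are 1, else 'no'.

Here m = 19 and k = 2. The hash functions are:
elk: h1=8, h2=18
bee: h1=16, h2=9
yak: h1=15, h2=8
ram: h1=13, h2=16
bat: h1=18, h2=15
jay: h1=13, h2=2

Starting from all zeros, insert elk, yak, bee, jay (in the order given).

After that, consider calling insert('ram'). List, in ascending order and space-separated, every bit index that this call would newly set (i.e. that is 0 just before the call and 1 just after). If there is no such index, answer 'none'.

Start: bits=0000000000000000000
After insert 'elk': sets bits 8 18 -> bits=0000000010000000001
After insert 'yak': sets bits 8 15 -> bits=0000000010000001001
After insert 'bee': sets bits 9 16 -> bits=0000000011000001101
After insert 'jay': sets bits 2 13 -> bits=0010000011000101101
insert 'ram' would touch bits 13 16; currently bit13=1, bit16=1
Bits that are 0 among those (would change 0->1): none

Answer: none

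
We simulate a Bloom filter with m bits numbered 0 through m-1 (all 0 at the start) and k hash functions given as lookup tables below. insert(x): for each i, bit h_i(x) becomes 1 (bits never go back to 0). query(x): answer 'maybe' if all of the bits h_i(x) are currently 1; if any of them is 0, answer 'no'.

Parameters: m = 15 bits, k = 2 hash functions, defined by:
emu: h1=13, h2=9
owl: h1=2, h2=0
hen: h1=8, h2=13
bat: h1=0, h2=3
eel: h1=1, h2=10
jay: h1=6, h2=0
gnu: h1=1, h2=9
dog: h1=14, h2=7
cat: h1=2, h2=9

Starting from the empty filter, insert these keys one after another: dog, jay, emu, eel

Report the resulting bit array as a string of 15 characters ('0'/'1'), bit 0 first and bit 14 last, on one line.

Answer: 110000110110011

Derivation:
Start: bits=000000000000000
After insert 'dog': sets bits 7 14 -> bits=000000010000001
After insert 'jay': sets bits 0 6 -> bits=100000110000001
After insert 'emu': sets bits 9 13 -> bits=100000110100011
After insert 'eel': sets bits 1 10 -> bits=110000110110011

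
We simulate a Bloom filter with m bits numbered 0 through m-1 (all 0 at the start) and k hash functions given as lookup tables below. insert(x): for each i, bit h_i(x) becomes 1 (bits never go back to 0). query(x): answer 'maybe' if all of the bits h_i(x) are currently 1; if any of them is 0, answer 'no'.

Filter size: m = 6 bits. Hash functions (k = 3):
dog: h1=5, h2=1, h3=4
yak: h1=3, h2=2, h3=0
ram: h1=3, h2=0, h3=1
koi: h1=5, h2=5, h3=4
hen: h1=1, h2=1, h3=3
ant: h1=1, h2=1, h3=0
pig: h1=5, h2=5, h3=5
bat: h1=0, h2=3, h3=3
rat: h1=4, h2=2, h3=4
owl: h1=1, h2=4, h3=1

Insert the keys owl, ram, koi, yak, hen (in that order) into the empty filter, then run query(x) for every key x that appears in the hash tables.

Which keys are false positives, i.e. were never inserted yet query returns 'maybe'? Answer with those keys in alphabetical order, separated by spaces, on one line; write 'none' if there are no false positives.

Answer: ant bat dog pig rat

Derivation:
Start: bits=000000
After insert 'owl': sets bits 1 4 -> bits=010010
After insert 'ram': sets bits 0 1 3 -> bits=110110
After insert 'koi': sets bits 4 5 -> bits=110111
After insert 'yak': sets bits 0 2 3 -> bits=111111
After insert 'hen': sets bits 1 3 -> bits=111111
Not inserted: ant bat dog pig rat — query each against bits=111111:
query ant: checks bit0=1, bit1=1 (all 1) -> maybe => FALSE POSITIVE
query bat: checks bit0=1, bit3=1 (all 1) -> maybe => FALSE POSITIVE
query dog: checks bit1=1, bit4=1, bit5=1 (all 1) -> maybe => FALSE POSITIVE
query pig: checks bit5=1 (all 1) -> maybe => FALSE POSITIVE
query rat: checks bit2=1, bit4=1 (all 1) -> maybe => FALSE POSITIVE
False positives (alphabetical): ant bat dog pig rat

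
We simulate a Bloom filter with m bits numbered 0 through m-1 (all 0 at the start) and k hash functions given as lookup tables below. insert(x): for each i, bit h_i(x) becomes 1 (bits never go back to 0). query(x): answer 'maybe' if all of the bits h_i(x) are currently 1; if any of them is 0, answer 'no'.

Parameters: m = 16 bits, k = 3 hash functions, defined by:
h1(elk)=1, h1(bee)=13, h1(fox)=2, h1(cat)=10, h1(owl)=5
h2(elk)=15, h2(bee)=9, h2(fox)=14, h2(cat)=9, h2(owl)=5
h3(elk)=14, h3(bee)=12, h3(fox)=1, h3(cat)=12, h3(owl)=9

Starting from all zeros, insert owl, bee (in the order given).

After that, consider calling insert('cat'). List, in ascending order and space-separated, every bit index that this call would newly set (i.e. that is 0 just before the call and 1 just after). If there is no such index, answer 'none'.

Start: bits=0000000000000000
After insert 'owl': sets bits 5 9 -> bits=0000010001000000
After insert 'bee': sets bits 9 12 13 -> bits=0000010001001100
insert 'cat' would touch bits 9 10 12; currently bit9=1, bit10=0, bit12=1
Bits that are 0 among those (would change 0->1): 10

Answer: 10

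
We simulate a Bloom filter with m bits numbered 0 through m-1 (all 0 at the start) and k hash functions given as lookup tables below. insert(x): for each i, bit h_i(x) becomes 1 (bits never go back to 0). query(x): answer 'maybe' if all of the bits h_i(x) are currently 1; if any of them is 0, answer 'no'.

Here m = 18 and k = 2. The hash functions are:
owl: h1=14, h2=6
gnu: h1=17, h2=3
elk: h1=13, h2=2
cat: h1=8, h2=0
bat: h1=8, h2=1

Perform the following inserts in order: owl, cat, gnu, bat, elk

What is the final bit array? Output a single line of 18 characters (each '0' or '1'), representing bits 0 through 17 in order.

Start: bits=000000000000000000
After insert 'owl': sets bits 6 14 -> bits=000000100000001000
After insert 'cat': sets bits 0 8 -> bits=100000101000001000
After insert 'gnu': sets bits 3 17 -> bits=100100101000001001
After insert 'bat': sets bits 1 8 -> bits=110100101000001001
After insert 'elk': sets bits 2 13 -> bits=111100101000011001

Answer: 111100101000011001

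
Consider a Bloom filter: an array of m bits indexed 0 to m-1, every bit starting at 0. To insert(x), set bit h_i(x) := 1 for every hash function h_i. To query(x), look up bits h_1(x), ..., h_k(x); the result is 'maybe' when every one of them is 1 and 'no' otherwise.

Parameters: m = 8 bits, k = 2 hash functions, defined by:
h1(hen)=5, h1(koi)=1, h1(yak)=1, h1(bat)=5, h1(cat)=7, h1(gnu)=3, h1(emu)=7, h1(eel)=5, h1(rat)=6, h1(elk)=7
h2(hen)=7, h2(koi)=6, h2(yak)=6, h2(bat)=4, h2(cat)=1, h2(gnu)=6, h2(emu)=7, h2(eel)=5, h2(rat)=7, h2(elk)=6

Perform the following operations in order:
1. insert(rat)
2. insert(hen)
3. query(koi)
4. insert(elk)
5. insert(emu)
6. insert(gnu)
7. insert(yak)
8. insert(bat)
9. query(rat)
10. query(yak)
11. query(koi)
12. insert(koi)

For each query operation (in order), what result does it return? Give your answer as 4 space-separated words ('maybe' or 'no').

Answer: no maybe maybe maybe

Derivation:
Start: bits=00000000
Op 1: insert rat -> sets bits 6 7 -> bits=00000011
Op 2: insert hen -> sets bits 5 7 -> bits=00000111
Op 3: query koi -> checks bit1=0, bit6=1 (has a 0) -> no
Op 4: insert elk -> sets bits 6 7 -> bits=00000111
Op 5: insert emu -> sets bits 7 -> bits=00000111
Op 6: insert gnu -> sets bits 3 6 -> bits=00010111
Op 7: insert yak -> sets bits 1 6 -> bits=01010111
Op 8: insert bat -> sets bits 4 5 -> bits=01011111
Op 9: query rat -> checks bit6=1, bit7=1 (all 1) -> maybe
Op 10: query yak -> checks bit1=1, bit6=1 (all 1) -> maybe
Op 11: query koi -> checks bit1=1, bit6=1 (all 1) -> maybe
Op 12: insert koi -> sets bits 1 6 -> bits=01011111
Query results in order: no maybe maybe maybe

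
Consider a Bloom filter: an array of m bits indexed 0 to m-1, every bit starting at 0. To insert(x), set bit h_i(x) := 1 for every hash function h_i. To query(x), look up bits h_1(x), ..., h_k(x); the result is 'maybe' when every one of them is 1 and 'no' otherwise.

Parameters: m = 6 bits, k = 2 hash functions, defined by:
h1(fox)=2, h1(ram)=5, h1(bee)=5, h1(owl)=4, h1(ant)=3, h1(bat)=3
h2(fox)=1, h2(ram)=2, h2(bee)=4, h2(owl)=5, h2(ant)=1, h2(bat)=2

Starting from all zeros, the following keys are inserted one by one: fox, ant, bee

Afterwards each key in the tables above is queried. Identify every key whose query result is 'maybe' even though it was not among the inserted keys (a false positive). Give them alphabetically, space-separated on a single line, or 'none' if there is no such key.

Answer: bat owl ram

Derivation:
Start: bits=000000
After insert 'fox': sets bits 1 2 -> bits=011000
After insert 'ant': sets bits 1 3 -> bits=011100
After insert 'bee': sets bits 4 5 -> bits=011111
Not inserted: bat owl ram — query each against bits=011111:
query bat: checks bit2=1, bit3=1 (all 1) -> maybe => FALSE POSITIVE
query owl: checks bit4=1, bit5=1 (all 1) -> maybe => FALSE POSITIVE
query ram: checks bit2=1, bit5=1 (all 1) -> maybe => FALSE POSITIVE
False positives (alphabetical): bat owl ram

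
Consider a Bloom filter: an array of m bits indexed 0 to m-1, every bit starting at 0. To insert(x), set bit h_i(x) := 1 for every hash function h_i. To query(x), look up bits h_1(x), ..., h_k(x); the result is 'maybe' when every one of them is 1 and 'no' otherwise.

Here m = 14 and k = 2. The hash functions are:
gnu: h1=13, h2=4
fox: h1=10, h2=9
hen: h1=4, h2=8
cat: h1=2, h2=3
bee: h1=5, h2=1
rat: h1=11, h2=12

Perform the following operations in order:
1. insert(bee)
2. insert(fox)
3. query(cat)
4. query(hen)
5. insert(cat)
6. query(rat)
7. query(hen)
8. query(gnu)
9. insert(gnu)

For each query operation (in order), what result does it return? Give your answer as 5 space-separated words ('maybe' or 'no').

Answer: no no no no no

Derivation:
Start: bits=00000000000000
Op 1: insert bee -> sets bits 1 5 -> bits=01000100000000
Op 2: insert fox -> sets bits 9 10 -> bits=01000100011000
Op 3: query cat -> checks bit2=0, bit3=0 (has a 0) -> no
Op 4: query hen -> checks bit4=0, bit8=0 (has a 0) -> no
Op 5: insert cat -> sets bits 2 3 -> bits=01110100011000
Op 6: query rat -> checks bit11=0, bit12=0 (has a 0) -> no
Op 7: query hen -> checks bit4=0, bit8=0 (has a 0) -> no
Op 8: query gnu -> checks bit4=0, bit13=0 (has a 0) -> no
Op 9: insert gnu -> sets bits 4 13 -> bits=01111100011001
Query results in order: no no no no no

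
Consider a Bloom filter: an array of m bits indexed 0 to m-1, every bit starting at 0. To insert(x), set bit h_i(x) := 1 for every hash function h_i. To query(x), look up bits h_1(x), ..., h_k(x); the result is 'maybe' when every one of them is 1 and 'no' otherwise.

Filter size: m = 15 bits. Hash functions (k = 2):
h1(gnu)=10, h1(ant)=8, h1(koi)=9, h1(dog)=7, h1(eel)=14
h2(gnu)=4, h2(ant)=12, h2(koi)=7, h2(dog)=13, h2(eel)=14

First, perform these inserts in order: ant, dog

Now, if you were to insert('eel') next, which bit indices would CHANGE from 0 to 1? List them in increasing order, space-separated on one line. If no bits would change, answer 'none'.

Answer: 14

Derivation:
Start: bits=000000000000000
After insert 'ant': sets bits 8 12 -> bits=000000001000100
After insert 'dog': sets bits 7 13 -> bits=000000011000110
insert 'eel' would touch bits 14; currently bit14=0
Bits that are 0 among those (would change 0->1): 14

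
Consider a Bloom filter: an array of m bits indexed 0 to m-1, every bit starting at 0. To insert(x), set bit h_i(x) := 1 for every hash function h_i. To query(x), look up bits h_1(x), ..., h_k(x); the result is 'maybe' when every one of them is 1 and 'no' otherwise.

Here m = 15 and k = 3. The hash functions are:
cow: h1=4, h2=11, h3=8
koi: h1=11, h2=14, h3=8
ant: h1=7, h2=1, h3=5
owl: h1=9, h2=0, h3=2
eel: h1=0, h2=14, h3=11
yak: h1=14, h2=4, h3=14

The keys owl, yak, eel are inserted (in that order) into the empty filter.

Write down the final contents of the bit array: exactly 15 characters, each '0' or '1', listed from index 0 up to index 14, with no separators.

Start: bits=000000000000000
After insert 'owl': sets bits 0 2 9 -> bits=101000000100000
After insert 'yak': sets bits 4 14 -> bits=101010000100001
After insert 'eel': sets bits 0 11 14 -> bits=101010000101001

Answer: 101010000101001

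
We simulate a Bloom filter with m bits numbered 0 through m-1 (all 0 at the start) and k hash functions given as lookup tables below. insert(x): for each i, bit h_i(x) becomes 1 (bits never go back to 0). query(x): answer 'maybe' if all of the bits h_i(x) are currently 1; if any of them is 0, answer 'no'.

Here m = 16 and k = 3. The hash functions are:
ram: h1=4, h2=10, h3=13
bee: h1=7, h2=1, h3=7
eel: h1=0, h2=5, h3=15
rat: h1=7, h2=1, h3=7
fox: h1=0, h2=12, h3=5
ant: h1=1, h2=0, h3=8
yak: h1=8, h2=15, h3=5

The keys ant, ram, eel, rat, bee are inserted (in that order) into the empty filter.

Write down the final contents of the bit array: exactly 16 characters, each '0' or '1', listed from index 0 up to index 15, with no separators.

Start: bits=0000000000000000
After insert 'ant': sets bits 0 1 8 -> bits=1100000010000000
After insert 'ram': sets bits 4 10 13 -> bits=1100100010100100
After insert 'eel': sets bits 0 5 15 -> bits=1100110010100101
After insert 'rat': sets bits 1 7 -> bits=1100110110100101
After insert 'bee': sets bits 1 7 -> bits=1100110110100101

Answer: 1100110110100101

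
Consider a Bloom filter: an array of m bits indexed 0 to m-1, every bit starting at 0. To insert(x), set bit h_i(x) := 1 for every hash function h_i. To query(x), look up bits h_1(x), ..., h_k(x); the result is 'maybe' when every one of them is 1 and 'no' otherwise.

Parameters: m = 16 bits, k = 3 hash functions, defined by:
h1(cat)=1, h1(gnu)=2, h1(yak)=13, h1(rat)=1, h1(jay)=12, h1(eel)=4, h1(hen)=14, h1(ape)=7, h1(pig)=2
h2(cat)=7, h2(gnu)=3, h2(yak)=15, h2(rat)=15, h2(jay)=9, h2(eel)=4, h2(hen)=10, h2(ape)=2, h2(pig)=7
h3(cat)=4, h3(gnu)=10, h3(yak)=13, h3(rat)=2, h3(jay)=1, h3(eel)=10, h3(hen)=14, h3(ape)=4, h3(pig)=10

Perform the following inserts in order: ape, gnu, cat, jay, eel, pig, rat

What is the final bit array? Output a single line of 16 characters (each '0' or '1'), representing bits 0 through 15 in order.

Answer: 0111100101101001

Derivation:
Start: bits=0000000000000000
After insert 'ape': sets bits 2 4 7 -> bits=0010100100000000
After insert 'gnu': sets bits 2 3 10 -> bits=0011100100100000
After insert 'cat': sets bits 1 4 7 -> bits=0111100100100000
After insert 'jay': sets bits 1 9 12 -> bits=0111100101101000
After insert 'eel': sets bits 4 10 -> bits=0111100101101000
After insert 'pig': sets bits 2 7 10 -> bits=0111100101101000
After insert 'rat': sets bits 1 2 15 -> bits=0111100101101001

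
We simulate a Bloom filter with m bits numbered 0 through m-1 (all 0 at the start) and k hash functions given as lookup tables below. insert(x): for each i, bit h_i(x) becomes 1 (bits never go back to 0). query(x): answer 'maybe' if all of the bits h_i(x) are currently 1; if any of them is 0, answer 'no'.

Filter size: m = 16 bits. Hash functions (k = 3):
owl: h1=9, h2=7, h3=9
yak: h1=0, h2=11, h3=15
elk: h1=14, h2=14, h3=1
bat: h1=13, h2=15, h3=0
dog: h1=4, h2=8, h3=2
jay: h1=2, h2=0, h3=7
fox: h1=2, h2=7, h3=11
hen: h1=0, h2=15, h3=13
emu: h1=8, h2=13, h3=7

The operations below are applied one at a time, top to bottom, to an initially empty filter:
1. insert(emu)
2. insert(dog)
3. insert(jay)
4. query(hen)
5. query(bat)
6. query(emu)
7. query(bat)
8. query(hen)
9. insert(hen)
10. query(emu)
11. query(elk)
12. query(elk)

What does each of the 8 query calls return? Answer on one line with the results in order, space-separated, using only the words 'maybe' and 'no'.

Start: bits=0000000000000000
Op 1: insert emu -> sets bits 7 8 13 -> bits=0000000110000100
Op 2: insert dog -> sets bits 2 4 8 -> bits=0010100110000100
Op 3: insert jay -> sets bits 0 2 7 -> bits=1010100110000100
Op 4: query hen -> checks bit0=1, bit13=1, bit15=0 (has a 0) -> no
Op 5: query bat -> checks bit0=1, bit13=1, bit15=0 (has a 0) -> no
Op 6: query emu -> checks bit7=1, bit8=1, bit13=1 (all 1) -> maybe
Op 7: query bat -> checks bit0=1, bit13=1, bit15=0 (has a 0) -> no
Op 8: query hen -> checks bit0=1, bit13=1, bit15=0 (has a 0) -> no
Op 9: insert hen -> sets bits 0 13 15 -> bits=1010100110000101
Op 10: query emu -> checks bit7=1, bit8=1, bit13=1 (all 1) -> maybe
Op 11: query elk -> checks bit1=0, bit14=0 (has a 0) -> no
Op 12: query elk -> checks bit1=0, bit14=0 (has a 0) -> no
Query results in order: no no maybe no no maybe no no

Answer: no no maybe no no maybe no no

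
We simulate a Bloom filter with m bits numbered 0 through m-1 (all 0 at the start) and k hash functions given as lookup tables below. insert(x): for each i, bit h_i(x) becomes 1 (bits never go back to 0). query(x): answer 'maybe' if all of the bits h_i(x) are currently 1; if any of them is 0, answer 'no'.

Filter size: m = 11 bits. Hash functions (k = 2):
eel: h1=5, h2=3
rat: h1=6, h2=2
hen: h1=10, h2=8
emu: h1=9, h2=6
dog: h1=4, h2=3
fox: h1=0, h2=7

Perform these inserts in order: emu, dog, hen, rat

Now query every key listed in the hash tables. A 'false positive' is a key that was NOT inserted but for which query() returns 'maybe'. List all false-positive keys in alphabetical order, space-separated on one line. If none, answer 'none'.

Answer: none

Derivation:
Start: bits=00000000000
After insert 'emu': sets bits 6 9 -> bits=00000010010
After insert 'dog': sets bits 3 4 -> bits=00011010010
After insert 'hen': sets bits 8 10 -> bits=00011010111
After insert 'rat': sets bits 2 6 -> bits=00111010111
Not inserted: eel fox — query each against bits=00111010111:
query eel: checks bit3=1, bit5=0 (has a 0) -> no => not a false positive
query fox: checks bit0=0, bit7=0 (has a 0) -> no => not a false positive
False positives (alphabetical): none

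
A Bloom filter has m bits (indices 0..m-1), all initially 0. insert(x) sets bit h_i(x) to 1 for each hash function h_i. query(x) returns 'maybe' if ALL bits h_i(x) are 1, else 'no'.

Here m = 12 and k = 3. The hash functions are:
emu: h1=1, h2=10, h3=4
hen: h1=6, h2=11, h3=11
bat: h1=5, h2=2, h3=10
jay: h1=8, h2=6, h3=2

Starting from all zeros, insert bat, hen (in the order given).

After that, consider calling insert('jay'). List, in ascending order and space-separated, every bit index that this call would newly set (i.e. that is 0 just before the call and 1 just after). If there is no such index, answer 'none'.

Start: bits=000000000000
After insert 'bat': sets bits 2 5 10 -> bits=001001000010
After insert 'hen': sets bits 6 11 -> bits=001001100011
insert 'jay' would touch bits 2 6 8; currently bit2=1, bit6=1, bit8=0
Bits that are 0 among those (would change 0->1): 8

Answer: 8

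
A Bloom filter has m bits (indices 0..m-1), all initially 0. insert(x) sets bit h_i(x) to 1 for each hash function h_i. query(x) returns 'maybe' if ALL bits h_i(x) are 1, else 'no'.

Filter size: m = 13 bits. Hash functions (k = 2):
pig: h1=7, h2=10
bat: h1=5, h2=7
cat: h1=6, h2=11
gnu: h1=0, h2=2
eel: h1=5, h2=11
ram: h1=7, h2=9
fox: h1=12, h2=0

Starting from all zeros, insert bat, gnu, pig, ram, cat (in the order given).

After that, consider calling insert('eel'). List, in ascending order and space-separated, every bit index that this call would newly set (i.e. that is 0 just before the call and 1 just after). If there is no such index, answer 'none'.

Answer: none

Derivation:
Start: bits=0000000000000
After insert 'bat': sets bits 5 7 -> bits=0000010100000
After insert 'gnu': sets bits 0 2 -> bits=1010010100000
After insert 'pig': sets bits 7 10 -> bits=1010010100100
After insert 'ram': sets bits 7 9 -> bits=1010010101100
After insert 'cat': sets bits 6 11 -> bits=1010011101110
insert 'eel' would touch bits 5 11; currently bit5=1, bit11=1
Bits that are 0 among those (would change 0->1): none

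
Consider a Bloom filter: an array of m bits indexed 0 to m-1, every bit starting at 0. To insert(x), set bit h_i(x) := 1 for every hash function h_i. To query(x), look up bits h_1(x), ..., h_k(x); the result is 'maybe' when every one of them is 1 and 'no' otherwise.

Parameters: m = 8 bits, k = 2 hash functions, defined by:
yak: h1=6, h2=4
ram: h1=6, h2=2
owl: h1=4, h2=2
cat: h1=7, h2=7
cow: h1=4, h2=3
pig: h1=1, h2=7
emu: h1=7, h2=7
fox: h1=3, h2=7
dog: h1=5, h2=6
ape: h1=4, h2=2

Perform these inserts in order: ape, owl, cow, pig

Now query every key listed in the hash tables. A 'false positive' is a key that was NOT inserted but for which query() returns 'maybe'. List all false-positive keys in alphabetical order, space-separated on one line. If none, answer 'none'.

Answer: cat emu fox

Derivation:
Start: bits=00000000
After insert 'ape': sets bits 2 4 -> bits=00101000
After insert 'owl': sets bits 2 4 -> bits=00101000
After insert 'cow': sets bits 3 4 -> bits=00111000
After insert 'pig': sets bits 1 7 -> bits=01111001
Not inserted: cat dog emu fox ram yak — query each against bits=01111001:
query cat: checks bit7=1 (all 1) -> maybe => FALSE POSITIVE
query dog: checks bit5=0, bit6=0 (has a 0) -> no => not a false positive
query emu: checks bit7=1 (all 1) -> maybe => FALSE POSITIVE
query fox: checks bit3=1, bit7=1 (all 1) -> maybe => FALSE POSITIVE
query ram: checks bit2=1, bit6=0 (has a 0) -> no => not a false positive
query yak: checks bit4=1, bit6=0 (has a 0) -> no => not a false positive
False positives (alphabetical): cat emu fox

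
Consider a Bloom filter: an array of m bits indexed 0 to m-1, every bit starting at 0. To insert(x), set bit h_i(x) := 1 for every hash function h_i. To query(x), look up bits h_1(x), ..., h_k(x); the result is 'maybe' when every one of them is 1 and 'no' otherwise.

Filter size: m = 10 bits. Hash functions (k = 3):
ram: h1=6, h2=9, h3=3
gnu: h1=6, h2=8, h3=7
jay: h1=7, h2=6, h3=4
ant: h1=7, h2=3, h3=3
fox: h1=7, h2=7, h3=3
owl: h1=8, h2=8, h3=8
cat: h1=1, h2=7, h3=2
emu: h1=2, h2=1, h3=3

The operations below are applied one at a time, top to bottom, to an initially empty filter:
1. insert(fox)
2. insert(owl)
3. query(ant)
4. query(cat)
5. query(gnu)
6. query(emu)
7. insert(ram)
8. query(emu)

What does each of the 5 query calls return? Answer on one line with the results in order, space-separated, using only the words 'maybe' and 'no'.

Start: bits=0000000000
Op 1: insert fox -> sets bits 3 7 -> bits=0001000100
Op 2: insert owl -> sets bits 8 -> bits=0001000110
Op 3: query ant -> checks bit3=1, bit7=1 (all 1) -> maybe
Op 4: query cat -> checks bit1=0, bit2=0, bit7=1 (has a 0) -> no
Op 5: query gnu -> checks bit6=0, bit7=1, bit8=1 (has a 0) -> no
Op 6: query emu -> checks bit1=0, bit2=0, bit3=1 (has a 0) -> no
Op 7: insert ram -> sets bits 3 6 9 -> bits=0001001111
Op 8: query emu -> checks bit1=0, bit2=0, bit3=1 (has a 0) -> no
Query results in order: maybe no no no no

Answer: maybe no no no no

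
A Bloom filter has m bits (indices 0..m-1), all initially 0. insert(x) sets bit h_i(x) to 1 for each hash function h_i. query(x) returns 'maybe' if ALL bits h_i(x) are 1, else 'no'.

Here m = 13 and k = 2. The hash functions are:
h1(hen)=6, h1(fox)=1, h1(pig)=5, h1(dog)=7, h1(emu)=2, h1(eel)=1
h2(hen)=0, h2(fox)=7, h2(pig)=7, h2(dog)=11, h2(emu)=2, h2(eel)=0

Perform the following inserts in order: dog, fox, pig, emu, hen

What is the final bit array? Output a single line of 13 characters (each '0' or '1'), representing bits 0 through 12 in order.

Answer: 1110011100010

Derivation:
Start: bits=0000000000000
After insert 'dog': sets bits 7 11 -> bits=0000000100010
After insert 'fox': sets bits 1 7 -> bits=0100000100010
After insert 'pig': sets bits 5 7 -> bits=0100010100010
After insert 'emu': sets bits 2 -> bits=0110010100010
After insert 'hen': sets bits 0 6 -> bits=1110011100010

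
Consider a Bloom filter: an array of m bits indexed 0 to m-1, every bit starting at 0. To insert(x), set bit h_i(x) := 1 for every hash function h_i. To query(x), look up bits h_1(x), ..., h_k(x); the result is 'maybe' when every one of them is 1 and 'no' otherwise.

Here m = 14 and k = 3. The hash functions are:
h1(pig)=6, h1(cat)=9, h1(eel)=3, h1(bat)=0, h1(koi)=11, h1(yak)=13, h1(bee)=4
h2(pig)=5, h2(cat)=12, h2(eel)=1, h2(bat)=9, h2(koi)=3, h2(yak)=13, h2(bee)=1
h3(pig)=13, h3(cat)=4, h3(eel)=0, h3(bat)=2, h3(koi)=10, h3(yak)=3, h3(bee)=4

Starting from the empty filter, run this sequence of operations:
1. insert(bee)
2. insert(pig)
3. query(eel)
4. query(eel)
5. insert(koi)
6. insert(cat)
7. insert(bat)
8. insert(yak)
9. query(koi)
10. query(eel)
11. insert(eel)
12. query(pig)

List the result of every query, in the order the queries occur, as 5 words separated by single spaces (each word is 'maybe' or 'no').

Answer: no no maybe maybe maybe

Derivation:
Start: bits=00000000000000
Op 1: insert bee -> sets bits 1 4 -> bits=01001000000000
Op 2: insert pig -> sets bits 5 6 13 -> bits=01001110000001
Op 3: query eel -> checks bit0=0, bit1=1, bit3=0 (has a 0) -> no
Op 4: query eel -> checks bit0=0, bit1=1, bit3=0 (has a 0) -> no
Op 5: insert koi -> sets bits 3 10 11 -> bits=01011110001101
Op 6: insert cat -> sets bits 4 9 12 -> bits=01011110011111
Op 7: insert bat -> sets bits 0 2 9 -> bits=11111110011111
Op 8: insert yak -> sets bits 3 13 -> bits=11111110011111
Op 9: query koi -> checks bit3=1, bit10=1, bit11=1 (all 1) -> maybe
Op 10: query eel -> checks bit0=1, bit1=1, bit3=1 (all 1) -> maybe
Op 11: insert eel -> sets bits 0 1 3 -> bits=11111110011111
Op 12: query pig -> checks bit5=1, bit6=1, bit13=1 (all 1) -> maybe
Query results in order: no no maybe maybe maybe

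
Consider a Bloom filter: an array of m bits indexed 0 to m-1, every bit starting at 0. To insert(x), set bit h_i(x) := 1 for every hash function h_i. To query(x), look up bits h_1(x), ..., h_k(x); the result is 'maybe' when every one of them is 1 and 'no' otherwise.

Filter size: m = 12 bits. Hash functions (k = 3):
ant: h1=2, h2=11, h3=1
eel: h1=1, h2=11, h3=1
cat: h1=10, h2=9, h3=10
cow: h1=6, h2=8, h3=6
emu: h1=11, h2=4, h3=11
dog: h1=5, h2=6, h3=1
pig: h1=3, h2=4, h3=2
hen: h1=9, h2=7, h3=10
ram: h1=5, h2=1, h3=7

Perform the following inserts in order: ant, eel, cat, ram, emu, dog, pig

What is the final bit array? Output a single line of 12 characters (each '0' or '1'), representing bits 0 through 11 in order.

Start: bits=000000000000
After insert 'ant': sets bits 1 2 11 -> bits=011000000001
After insert 'eel': sets bits 1 11 -> bits=011000000001
After insert 'cat': sets bits 9 10 -> bits=011000000111
After insert 'ram': sets bits 1 5 7 -> bits=011001010111
After insert 'emu': sets bits 4 11 -> bits=011011010111
After insert 'dog': sets bits 1 5 6 -> bits=011011110111
After insert 'pig': sets bits 2 3 4 -> bits=011111110111

Answer: 011111110111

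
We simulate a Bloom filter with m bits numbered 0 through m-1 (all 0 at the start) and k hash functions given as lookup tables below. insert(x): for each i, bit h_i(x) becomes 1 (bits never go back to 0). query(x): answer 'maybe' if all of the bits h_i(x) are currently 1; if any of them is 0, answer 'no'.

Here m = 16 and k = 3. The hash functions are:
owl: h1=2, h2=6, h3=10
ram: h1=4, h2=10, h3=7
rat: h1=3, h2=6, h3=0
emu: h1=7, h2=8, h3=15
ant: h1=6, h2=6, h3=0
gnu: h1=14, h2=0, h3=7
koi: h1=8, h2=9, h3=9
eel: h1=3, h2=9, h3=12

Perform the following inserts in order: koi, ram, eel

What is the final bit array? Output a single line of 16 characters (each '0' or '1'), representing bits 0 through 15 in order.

Start: bits=0000000000000000
After insert 'koi': sets bits 8 9 -> bits=0000000011000000
After insert 'ram': sets bits 4 7 10 -> bits=0000100111100000
After insert 'eel': sets bits 3 9 12 -> bits=0001100111101000

Answer: 0001100111101000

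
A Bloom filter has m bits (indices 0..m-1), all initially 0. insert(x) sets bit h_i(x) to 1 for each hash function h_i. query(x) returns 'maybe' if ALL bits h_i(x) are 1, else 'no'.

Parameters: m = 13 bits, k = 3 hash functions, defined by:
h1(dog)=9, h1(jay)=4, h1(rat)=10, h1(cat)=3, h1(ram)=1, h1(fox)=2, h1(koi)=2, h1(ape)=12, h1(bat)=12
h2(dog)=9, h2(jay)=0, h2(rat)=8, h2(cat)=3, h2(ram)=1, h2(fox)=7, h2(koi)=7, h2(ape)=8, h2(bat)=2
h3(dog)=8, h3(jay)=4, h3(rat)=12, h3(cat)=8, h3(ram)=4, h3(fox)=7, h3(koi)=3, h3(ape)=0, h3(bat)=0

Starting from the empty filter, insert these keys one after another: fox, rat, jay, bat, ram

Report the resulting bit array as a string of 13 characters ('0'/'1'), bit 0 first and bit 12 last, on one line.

Start: bits=0000000000000
After insert 'fox': sets bits 2 7 -> bits=0010000100000
After insert 'rat': sets bits 8 10 12 -> bits=0010000110101
After insert 'jay': sets bits 0 4 -> bits=1010100110101
After insert 'bat': sets bits 0 2 12 -> bits=1010100110101
After insert 'ram': sets bits 1 4 -> bits=1110100110101

Answer: 1110100110101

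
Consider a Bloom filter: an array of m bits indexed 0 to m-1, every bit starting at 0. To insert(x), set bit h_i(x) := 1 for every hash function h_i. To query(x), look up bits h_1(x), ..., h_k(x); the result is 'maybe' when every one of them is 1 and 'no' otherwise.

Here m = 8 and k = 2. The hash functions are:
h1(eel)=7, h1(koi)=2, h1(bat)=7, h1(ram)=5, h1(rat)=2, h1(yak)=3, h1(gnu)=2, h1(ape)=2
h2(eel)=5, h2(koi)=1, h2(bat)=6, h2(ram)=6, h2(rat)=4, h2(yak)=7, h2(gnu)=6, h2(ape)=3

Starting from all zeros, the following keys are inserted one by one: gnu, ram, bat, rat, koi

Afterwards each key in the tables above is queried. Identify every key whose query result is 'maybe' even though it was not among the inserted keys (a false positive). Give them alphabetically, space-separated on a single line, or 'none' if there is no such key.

Start: bits=00000000
After insert 'gnu': sets bits 2 6 -> bits=00100010
After insert 'ram': sets bits 5 6 -> bits=00100110
After insert 'bat': sets bits 6 7 -> bits=00100111
After insert 'rat': sets bits 2 4 -> bits=00101111
After insert 'koi': sets bits 1 2 -> bits=01101111
Not inserted: ape eel yak — query each against bits=01101111:
query ape: checks bit2=1, bit3=0 (has a 0) -> no => not a false positive
query eel: checks bit5=1, bit7=1 (all 1) -> maybe => FALSE POSITIVE
query yak: checks bit3=0, bit7=1 (has a 0) -> no => not a false positive
False positives (alphabetical): eel

Answer: eel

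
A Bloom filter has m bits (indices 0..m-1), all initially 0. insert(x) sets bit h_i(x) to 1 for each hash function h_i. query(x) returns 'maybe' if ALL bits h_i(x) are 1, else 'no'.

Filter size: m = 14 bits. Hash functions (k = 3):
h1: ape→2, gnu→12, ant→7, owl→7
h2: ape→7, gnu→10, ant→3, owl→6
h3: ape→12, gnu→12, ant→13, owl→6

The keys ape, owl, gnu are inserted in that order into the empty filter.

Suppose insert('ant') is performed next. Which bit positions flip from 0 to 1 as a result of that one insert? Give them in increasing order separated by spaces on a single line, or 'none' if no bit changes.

Answer: 3 13

Derivation:
Start: bits=00000000000000
After insert 'ape': sets bits 2 7 12 -> bits=00100001000010
After insert 'owl': sets bits 6 7 -> bits=00100011000010
After insert 'gnu': sets bits 10 12 -> bits=00100011001010
insert 'ant' would touch bits 3 7 13; currently bit3=0, bit7=1, bit13=0
Bits that are 0 among those (would change 0->1): 3 13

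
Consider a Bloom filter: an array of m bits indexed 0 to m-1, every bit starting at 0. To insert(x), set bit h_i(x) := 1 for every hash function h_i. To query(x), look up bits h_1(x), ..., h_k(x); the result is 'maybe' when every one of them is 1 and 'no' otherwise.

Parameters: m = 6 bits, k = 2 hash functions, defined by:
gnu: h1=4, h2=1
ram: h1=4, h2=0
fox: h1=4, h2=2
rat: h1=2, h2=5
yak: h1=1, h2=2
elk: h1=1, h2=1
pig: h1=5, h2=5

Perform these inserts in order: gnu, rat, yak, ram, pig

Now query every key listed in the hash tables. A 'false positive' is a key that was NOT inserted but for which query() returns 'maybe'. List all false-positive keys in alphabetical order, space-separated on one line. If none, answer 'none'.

Answer: elk fox

Derivation:
Start: bits=000000
After insert 'gnu': sets bits 1 4 -> bits=010010
After insert 'rat': sets bits 2 5 -> bits=011011
After insert 'yak': sets bits 1 2 -> bits=011011
After insert 'ram': sets bits 0 4 -> bits=111011
After insert 'pig': sets bits 5 -> bits=111011
Not inserted: elk fox — query each against bits=111011:
query elk: checks bit1=1 (all 1) -> maybe => FALSE POSITIVE
query fox: checks bit2=1, bit4=1 (all 1) -> maybe => FALSE POSITIVE
False positives (alphabetical): elk fox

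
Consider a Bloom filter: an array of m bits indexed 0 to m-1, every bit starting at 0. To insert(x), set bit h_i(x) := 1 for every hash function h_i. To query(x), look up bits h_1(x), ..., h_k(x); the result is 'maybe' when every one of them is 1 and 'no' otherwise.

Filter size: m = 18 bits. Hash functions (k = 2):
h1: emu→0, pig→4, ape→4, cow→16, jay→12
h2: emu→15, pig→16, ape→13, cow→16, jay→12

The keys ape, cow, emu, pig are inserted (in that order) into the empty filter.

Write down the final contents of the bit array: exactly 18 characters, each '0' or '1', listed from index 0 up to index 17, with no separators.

Answer: 100010000000010110

Derivation:
Start: bits=000000000000000000
After insert 'ape': sets bits 4 13 -> bits=000010000000010000
After insert 'cow': sets bits 16 -> bits=000010000000010010
After insert 'emu': sets bits 0 15 -> bits=100010000000010110
After insert 'pig': sets bits 4 16 -> bits=100010000000010110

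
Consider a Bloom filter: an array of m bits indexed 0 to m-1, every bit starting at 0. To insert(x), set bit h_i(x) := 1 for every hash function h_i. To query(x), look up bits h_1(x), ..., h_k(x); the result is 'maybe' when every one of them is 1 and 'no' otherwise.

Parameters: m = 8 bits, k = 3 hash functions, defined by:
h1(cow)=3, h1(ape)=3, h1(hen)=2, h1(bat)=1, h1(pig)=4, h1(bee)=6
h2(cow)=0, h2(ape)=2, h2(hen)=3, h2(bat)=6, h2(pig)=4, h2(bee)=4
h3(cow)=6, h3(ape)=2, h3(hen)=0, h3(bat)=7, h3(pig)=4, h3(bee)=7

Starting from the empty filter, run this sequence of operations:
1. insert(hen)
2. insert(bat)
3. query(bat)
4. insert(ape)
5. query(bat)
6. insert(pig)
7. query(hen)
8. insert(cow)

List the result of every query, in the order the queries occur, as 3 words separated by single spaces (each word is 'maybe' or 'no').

Answer: maybe maybe maybe

Derivation:
Start: bits=00000000
Op 1: insert hen -> sets bits 0 2 3 -> bits=10110000
Op 2: insert bat -> sets bits 1 6 7 -> bits=11110011
Op 3: query bat -> checks bit1=1, bit6=1, bit7=1 (all 1) -> maybe
Op 4: insert ape -> sets bits 2 3 -> bits=11110011
Op 5: query bat -> checks bit1=1, bit6=1, bit7=1 (all 1) -> maybe
Op 6: insert pig -> sets bits 4 -> bits=11111011
Op 7: query hen -> checks bit0=1, bit2=1, bit3=1 (all 1) -> maybe
Op 8: insert cow -> sets bits 0 3 6 -> bits=11111011
Query results in order: maybe maybe maybe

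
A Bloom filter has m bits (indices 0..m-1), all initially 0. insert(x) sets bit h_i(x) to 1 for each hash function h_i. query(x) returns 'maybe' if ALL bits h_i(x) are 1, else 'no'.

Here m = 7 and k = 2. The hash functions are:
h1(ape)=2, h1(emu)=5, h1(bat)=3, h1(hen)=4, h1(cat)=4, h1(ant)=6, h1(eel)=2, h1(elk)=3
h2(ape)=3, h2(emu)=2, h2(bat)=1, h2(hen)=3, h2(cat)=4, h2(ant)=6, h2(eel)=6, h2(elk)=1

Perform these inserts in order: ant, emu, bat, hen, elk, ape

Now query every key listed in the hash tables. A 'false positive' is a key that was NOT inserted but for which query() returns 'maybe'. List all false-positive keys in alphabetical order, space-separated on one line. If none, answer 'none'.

Answer: cat eel

Derivation:
Start: bits=0000000
After insert 'ant': sets bits 6 -> bits=0000001
After insert 'emu': sets bits 2 5 -> bits=0010011
After insert 'bat': sets bits 1 3 -> bits=0111011
After insert 'hen': sets bits 3 4 -> bits=0111111
After insert 'elk': sets bits 1 3 -> bits=0111111
After insert 'ape': sets bits 2 3 -> bits=0111111
Not inserted: cat eel — query each against bits=0111111:
query cat: checks bit4=1 (all 1) -> maybe => FALSE POSITIVE
query eel: checks bit2=1, bit6=1 (all 1) -> maybe => FALSE POSITIVE
False positives (alphabetical): cat eel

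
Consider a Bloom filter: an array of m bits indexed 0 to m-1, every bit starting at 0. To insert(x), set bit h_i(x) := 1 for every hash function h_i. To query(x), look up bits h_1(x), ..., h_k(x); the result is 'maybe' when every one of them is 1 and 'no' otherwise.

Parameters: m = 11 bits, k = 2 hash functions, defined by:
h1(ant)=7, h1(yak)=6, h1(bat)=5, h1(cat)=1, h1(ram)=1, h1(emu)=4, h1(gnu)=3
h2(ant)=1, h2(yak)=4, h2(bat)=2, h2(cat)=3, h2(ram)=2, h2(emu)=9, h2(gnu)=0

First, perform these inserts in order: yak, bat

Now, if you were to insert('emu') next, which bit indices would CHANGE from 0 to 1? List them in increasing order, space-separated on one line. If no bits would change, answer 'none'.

Answer: 9

Derivation:
Start: bits=00000000000
After insert 'yak': sets bits 4 6 -> bits=00001010000
After insert 'bat': sets bits 2 5 -> bits=00101110000
insert 'emu' would touch bits 4 9; currently bit4=1, bit9=0
Bits that are 0 among those (would change 0->1): 9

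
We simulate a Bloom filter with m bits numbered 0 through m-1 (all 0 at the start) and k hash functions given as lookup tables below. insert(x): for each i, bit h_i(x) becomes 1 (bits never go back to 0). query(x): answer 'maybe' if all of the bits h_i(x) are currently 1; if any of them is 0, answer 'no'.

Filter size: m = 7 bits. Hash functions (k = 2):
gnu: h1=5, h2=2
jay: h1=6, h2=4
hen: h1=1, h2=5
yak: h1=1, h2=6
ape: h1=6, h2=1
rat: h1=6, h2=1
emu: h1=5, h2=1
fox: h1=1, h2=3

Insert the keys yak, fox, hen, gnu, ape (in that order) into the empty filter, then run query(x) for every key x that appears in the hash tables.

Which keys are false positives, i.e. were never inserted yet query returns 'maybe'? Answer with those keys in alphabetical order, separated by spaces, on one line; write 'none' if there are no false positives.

Answer: emu rat

Derivation:
Start: bits=0000000
After insert 'yak': sets bits 1 6 -> bits=0100001
After insert 'fox': sets bits 1 3 -> bits=0101001
After insert 'hen': sets bits 1 5 -> bits=0101011
After insert 'gnu': sets bits 2 5 -> bits=0111011
After insert 'ape': sets bits 1 6 -> bits=0111011
Not inserted: emu jay rat — query each against bits=0111011:
query emu: checks bit1=1, bit5=1 (all 1) -> maybe => FALSE POSITIVE
query jay: checks bit4=0, bit6=1 (has a 0) -> no => not a false positive
query rat: checks bit1=1, bit6=1 (all 1) -> maybe => FALSE POSITIVE
False positives (alphabetical): emu rat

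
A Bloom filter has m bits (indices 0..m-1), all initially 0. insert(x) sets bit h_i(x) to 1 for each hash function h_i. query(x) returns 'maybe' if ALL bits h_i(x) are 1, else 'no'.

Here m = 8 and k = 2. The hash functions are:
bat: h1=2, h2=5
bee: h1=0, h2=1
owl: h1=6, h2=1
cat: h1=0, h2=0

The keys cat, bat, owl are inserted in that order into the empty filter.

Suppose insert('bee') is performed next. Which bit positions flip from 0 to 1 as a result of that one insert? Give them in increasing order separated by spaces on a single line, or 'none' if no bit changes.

Answer: none

Derivation:
Start: bits=00000000
After insert 'cat': sets bits 0 -> bits=10000000
After insert 'bat': sets bits 2 5 -> bits=10100100
After insert 'owl': sets bits 1 6 -> bits=11100110
insert 'bee' would touch bits 0 1; currently bit0=1, bit1=1
Bits that are 0 among those (would change 0->1): none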